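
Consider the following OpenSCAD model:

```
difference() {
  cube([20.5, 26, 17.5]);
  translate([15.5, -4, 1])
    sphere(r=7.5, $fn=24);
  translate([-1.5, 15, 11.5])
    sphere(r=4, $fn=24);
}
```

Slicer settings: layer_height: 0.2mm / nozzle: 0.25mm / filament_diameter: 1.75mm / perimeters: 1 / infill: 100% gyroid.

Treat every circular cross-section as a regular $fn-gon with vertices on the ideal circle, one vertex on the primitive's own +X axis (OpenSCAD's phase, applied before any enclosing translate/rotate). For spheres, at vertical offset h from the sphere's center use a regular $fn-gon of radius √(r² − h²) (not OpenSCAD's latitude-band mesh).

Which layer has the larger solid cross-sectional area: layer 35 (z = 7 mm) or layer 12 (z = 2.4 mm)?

Layer 35 (z = 7): the cube (footprint 20.5×26) is included at this height (area 533.00 mm²); the r=7.5 sphere at (15.5, -4) contributes a regular 24-gon of circumradius √(7.5²−6²) = 4.500 (area = (24/2)·4.500²·sin(360°/24) = 62.89 mm²); the sphere at (-1.5, 15) does not reach this height (|z−center|=4.500 > r=4); Taking the first minus the rest: starting from the 20.5×26 cube (533.00 mm²), the r=7.5 sphere at (15.5, -4) partially overlaps it — only the 1.28 mm² overlap (of its 62.89 mm²) is removed, clipping the outline — area = 531.72 mm². So its area = 531.72 mm². Layer 12 (z = 2.4): the 20.5×26 cube contributes its full rectangle (area 533.00 mm²); the r=7.5 sphere at (15.5, -4) contributes a regular 24-gon of circumradius √(7.5²−1.4²) = 7.368 (area = (24/2)·7.368²·sin(360°/24) = 168.62 mm²); the sphere at (-1.5, 15) is not intersected at this z (|z−center|=9.100 > r=4); Subtracting the remaining from the first: starting from the 20.5×26 cube (533.00 mm²), the r=7.5 sphere at (15.5, -4) partially overlaps it — only the 27.91 mm² overlap (of its 168.62 mm²) is removed, clipping the outline — area = 505.09 mm². So its area = 505.09 mm². Layer 35 is larger (531.72 vs 505.09 mm²).

layer 35 (z = 7 mm)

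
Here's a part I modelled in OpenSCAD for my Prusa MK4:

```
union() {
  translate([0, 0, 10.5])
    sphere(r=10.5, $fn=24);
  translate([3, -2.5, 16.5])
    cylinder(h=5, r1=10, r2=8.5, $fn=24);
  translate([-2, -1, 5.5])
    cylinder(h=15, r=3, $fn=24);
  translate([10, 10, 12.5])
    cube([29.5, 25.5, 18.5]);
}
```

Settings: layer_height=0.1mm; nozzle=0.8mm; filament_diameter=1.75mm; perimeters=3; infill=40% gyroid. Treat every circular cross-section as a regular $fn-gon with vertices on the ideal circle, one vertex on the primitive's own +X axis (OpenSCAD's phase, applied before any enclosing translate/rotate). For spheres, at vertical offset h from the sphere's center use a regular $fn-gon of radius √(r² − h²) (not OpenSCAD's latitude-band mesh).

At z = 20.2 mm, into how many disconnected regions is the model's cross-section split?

At z = 20.2 mm: the r=10.5 sphere contributes a regular 24-gon of circumradius √(10.5²−9.7²) = 4.020; the cone at (3, -2.5) (r1=10→r2=8.5) has section circumradius 8.890 here — a regular 24-gon; the cylinder at (-2, -1): section is a regular 24-gon, circumradius r=3; the cube at (10, 10) is present — its section is the full 29.5×25.5 rectangle; Taking the union: the regions partially overlap (shared area 78.14 mm²), so overlapping operands fuse into one piece — 2 connected regions. The result has 2 disconnected regions.

2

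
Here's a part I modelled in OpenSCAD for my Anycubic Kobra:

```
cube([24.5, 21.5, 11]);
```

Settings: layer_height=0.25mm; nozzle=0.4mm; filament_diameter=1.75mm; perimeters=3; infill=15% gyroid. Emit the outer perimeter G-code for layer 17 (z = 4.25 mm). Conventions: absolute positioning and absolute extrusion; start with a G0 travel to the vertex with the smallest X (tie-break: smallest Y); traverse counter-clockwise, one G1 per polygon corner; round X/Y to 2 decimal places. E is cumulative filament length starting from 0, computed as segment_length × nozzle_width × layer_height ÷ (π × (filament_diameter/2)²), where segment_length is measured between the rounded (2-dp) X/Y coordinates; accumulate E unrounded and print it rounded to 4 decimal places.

At z = 4.25 mm: the 24.5×21.5 cube contributes its full rectangle. The outline is a single polygon with 4 vertices. Extrusion per mm of travel: 0.4 × 0.25 / (π × 0.875²) = 0.041575. Accumulating E over each segment gives final E = 3.8249.

G0 X0.00 Y0.00 Z4.25
G1 X24.50 Y0.00 E1.0186
G1 X24.50 Y21.50 E1.9125
G1 X0.00 Y21.50 E2.9310
G1 X0.00 Y0.00 E3.8249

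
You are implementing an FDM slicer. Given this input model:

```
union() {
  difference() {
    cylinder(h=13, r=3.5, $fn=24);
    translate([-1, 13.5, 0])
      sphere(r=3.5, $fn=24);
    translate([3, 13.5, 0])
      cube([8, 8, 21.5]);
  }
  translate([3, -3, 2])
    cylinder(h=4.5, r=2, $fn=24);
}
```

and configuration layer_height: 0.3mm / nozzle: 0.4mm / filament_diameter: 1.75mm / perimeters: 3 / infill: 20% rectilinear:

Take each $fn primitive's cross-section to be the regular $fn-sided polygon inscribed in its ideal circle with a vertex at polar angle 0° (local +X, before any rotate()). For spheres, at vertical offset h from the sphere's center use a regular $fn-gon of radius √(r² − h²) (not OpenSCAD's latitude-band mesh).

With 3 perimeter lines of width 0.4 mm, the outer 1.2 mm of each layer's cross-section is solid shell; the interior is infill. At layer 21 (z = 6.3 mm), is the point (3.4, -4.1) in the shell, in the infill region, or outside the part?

shell

At z = 6.3 mm: the r=3.5 cylinder contributes a regular 24-gon of circumradius 3.5; the sphere at (-1, 13.5) does not reach this height (|z−center|=6.300 > r=3.5); the cube at (3, 13.5) (footprint 8×8) is included at this height; Taking the first minus the rest: starting from the r=3.5 cylinder, the 8×8 cube at (3, 13.5) misses the remaining region (no effect) — 1 connected region; the r=2 cylinder at (3, -3) gives a regular 24-gon of circumradius 2 (constant along its height); Taking the union: the regions partially overlap (shared area 2.74 mm²), so overlapping operands fuse into one piece — 1 connected region. Overall, the cross-section is a single solid region. The nearest boundary edge runs (4.00, -4.73)→(3.52, -4.93); distance from the point to it = 0.81 mm. The point is inside the cross-section, 0.81 mm from the nearest boundary — within the 1.2 mm shell band (3 × 0.4).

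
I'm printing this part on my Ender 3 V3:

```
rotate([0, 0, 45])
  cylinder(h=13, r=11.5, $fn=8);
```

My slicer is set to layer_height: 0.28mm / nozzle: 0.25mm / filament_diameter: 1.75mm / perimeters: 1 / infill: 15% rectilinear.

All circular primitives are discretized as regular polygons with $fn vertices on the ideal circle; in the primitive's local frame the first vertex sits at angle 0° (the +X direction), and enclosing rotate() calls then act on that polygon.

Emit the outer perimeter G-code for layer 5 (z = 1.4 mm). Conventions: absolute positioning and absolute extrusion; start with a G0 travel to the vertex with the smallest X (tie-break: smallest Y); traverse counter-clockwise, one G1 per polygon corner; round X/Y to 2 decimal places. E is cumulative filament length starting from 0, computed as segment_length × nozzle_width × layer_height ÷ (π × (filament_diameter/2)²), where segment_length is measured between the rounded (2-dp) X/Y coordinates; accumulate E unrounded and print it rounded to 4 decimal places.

At z = 1.4 mm: the r=11.5 cylinder gives a regular 8-gon of circumradius 11.5 (constant along its height); (whole slice rotated 45° about Z — lengths, areas and connectivity unchanged). The outline is a single polygon with 8 vertices. Extrusion per mm of travel: 0.25 × 0.28 / (π × 0.875²) = 0.029103. Accumulating E over each segment gives final E = 2.0490.

G0 X-11.50 Y0.00 Z1.40
G1 X-8.13 Y-8.13 E0.2561
G1 X0.00 Y-11.50 E0.5123
G1 X8.13 Y-8.13 E0.7684
G1 X11.50 Y0.00 E1.0245
G1 X8.13 Y8.13 E1.2806
G1 X0.00 Y11.50 E1.5368
G1 X-8.13 Y8.13 E1.7929
G1 X-11.50 Y0.00 E2.0490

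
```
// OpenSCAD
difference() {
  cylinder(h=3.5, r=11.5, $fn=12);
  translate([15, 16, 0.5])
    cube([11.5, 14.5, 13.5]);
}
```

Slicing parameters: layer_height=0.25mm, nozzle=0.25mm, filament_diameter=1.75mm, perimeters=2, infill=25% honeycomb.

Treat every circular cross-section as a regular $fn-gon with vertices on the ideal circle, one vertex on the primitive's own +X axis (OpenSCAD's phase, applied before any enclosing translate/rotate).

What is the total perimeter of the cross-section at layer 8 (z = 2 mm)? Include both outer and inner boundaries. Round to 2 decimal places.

At z = 2 mm: the r=11.5 cylinder contributes a regular 12-gon of circumradius 11.5 (perimeter = 2·12·11.500·sin(180°/12) = 71.43 mm); the cube at (15, 16) is present — its section is the full 11.5×14.5 rectangle (perimeter 52.00 mm); Subtracting the remaining from the first: starting from the r=11.5 cylinder, the 11.5×14.5 cube at (15, 16) misses the remaining region (no effect) — boundary = 71.43 mm. Overall, the cross-section is a single solid region. Total boundary length (outer) = 71.43 mm.

71.43 mm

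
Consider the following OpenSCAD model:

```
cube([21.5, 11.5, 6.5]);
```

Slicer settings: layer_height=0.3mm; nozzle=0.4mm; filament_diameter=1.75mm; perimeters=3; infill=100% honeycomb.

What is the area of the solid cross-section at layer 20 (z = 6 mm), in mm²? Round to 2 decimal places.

At z = 6 mm: the 21.5×11.5 cube contributes its full rectangle (area 247.25 mm²). Overall, the cross-section is a single solid region. Net area = 247.25 mm².

247.25 mm²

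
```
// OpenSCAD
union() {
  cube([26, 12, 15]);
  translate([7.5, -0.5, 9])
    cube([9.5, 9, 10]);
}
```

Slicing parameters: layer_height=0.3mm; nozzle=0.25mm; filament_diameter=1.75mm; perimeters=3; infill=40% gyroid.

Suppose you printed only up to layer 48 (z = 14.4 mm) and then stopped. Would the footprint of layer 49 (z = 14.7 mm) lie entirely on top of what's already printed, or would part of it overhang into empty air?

Compare the two slices. At z = 14.4: the cube (footprint 26×12) is included at this height (area 312.00 mm²); the cube at (7.5, -0.5) is present — its section is the full 9.5×9 rectangle (area 85.50 mm²); Merging all regions: the regions partially overlap — summed areas 397.50 mm² minus the doubly-counted overlap 80.75 mm² gives 316.75 mm² — area = 316.75 mm². At z = 14.7: the cube (footprint 26×12) is included at this height (area 312.00 mm²); the cube at (7.5, -0.5) (footprint 9.5×9) is included at this height (area 85.50 mm²); Combining (union): the regions partially overlap — summed areas 397.50 mm² minus the doubly-counted overlap 80.75 mm² gives 316.75 mm² — area = 316.75 mm². Checking containment: the cross-section at z = 14.7 is a subset of the cross-section at z = 14.4.

entirely on top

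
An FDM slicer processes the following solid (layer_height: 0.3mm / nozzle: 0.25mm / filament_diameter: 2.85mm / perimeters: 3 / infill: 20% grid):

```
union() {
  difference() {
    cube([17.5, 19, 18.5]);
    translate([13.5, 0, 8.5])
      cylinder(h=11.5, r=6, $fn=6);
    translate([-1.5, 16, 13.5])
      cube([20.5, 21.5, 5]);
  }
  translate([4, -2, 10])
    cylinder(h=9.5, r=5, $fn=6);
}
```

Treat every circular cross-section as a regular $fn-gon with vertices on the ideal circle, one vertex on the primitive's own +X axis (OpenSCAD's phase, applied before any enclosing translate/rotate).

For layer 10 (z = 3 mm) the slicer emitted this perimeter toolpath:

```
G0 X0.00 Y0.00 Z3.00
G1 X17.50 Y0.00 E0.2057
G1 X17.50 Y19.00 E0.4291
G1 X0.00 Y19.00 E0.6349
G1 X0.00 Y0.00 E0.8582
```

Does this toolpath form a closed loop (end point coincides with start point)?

yes

Start point (G0): (0.00, 0.00). End point (last G1): the path returns to the start — closed.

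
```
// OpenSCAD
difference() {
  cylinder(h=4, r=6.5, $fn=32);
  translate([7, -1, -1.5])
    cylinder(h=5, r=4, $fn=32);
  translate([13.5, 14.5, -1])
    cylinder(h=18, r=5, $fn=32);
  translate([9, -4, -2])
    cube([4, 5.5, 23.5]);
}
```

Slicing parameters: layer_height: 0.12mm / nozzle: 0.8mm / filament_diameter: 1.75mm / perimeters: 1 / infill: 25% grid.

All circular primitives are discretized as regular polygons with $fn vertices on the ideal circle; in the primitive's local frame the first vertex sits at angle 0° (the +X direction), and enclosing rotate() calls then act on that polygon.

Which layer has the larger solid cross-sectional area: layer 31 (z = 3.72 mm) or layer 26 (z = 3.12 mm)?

layer 31 (z = 3.72 mm)

Layer 31 (z = 3.72): the r=6.5 cylinder contributes a regular 32-gon of circumradius 6.5 (area = (32/2)·6.500²·sin(360°/32) = 131.88 mm²); the cylinder at (7, -1) is absent (z outside [-1.5, 3.5]); the cylinder at (13.5, 14.5): section is a regular 32-gon, circumradius r=5 (area = (32/2)·5.000²·sin(360°/32) = 78.04 mm²); the cube at (9, -4) is present — its section is the full 4×5.5 rectangle (area 22.00 mm²); After the difference (first − rest): starting from the r=6.5 cylinder (131.88 mm²), the r=5 cylinder at (13.5, 14.5) misses the remaining region (no effect); the 4×5.5 cube at (9, -4) misses the remaining region (no effect) — area = 131.88 mm². So its area = 131.88 mm². Layer 26 (z = 3.12): the cylinder: section is a regular 32-gon, circumradius r=6.5 (area = (32/2)·6.500²·sin(360°/32) = 131.88 mm²); the r=4 cylinder at (7, -1) gives a regular 32-gon of circumradius 4 (constant along its height) (area = (32/2)·4.000²·sin(360°/32) = 49.94 mm²); the cylinder at (13.5, 14.5): section is a regular 32-gon, circumradius r=5 (area = (32/2)·5.000²·sin(360°/32) = 78.04 mm²); the 4×5.5 cube at (9, -4) contributes its full rectangle (area 22.00 mm²); After the difference (first − rest): starting from the r=6.5 cylinder (131.88 mm²), the r=4 cylinder at (7, -1) partially overlaps it — only the 17.29 mm² overlap (of its 49.94 mm²) is removed, clipping the outline; the r=5 cylinder at (13.5, 14.5) misses the remaining region (no effect); the 4×5.5 cube at (9, -4) misses the remaining region (no effect) — area = 114.59 mm². So its area = 114.59 mm². Layer 31 is larger (131.88 vs 114.59 mm²).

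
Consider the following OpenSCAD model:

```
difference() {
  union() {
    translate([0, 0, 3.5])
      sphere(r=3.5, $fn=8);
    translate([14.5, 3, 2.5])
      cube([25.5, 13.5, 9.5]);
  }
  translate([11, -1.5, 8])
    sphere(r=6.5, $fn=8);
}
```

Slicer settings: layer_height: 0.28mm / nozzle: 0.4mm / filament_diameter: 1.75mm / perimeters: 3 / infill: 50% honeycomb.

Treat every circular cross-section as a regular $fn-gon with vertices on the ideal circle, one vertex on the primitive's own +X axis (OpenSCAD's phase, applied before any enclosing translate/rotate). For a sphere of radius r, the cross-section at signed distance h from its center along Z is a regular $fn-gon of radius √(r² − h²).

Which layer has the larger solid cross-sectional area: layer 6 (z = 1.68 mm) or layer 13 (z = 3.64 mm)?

layer 13 (z = 3.64 mm)

Layer 6 (z = 1.68): the r=3.5 sphere slices to a regular 8-gon of circumradius 2.990 (√(r²−h²) with h=1.82 from center) (area = (8/2)·2.990²·sin(360°/8) = 25.28 mm²); the cube at (14.5, 3) is absent (z outside [2.5, 12]); Taking the union: only the r=3.5 sphere is present, so the union is just that shape — area = 25.28 mm²; the r=6.5 sphere at (11, -1.5) contributes a regular 8-gon of circumradius √(6.5²−6.32²) = 1.519 (area = (8/2)·1.519²·sin(360°/8) = 6.53 mm²); After the difference (first − rest): starting from that combined region (25.28 mm²), the r=6.5 sphere at (11, -1.5) misses the remaining region (no effect) — area = 25.28 mm². So its area = 25.28 mm². Layer 13 (z = 3.64): the sphere: section is a regular 8-gon, circumradius = √(r²−h²) = √(3.5²−0.14²) = 3.497 (area = (8/2)·3.497²·sin(360°/8) = 34.59 mm²); the cube at (14.5, 3) is present — its section is the full 25.5×13.5 rectangle (area 344.25 mm²); Combining (union): the 2 present regions are separate (no shared area or edge), so areas and boundary lengths simply add and each stays a separate island — area = 378.84 mm²; the sphere at (11, -1.5): section is a regular 8-gon, circumradius = √(r²−h²) = √(6.5²−4.36²) = 4.821 (area = (8/2)·4.821²·sin(360°/8) = 65.73 mm²); Taking the first minus the rest: starting from that combined region (378.84 mm²), the r=6.5 sphere at (11, -1.5) misses the remaining region (no effect) — area = 378.84 mm². So its area = 378.84 mm². Layer 13 is larger (378.84 vs 25.28 mm²).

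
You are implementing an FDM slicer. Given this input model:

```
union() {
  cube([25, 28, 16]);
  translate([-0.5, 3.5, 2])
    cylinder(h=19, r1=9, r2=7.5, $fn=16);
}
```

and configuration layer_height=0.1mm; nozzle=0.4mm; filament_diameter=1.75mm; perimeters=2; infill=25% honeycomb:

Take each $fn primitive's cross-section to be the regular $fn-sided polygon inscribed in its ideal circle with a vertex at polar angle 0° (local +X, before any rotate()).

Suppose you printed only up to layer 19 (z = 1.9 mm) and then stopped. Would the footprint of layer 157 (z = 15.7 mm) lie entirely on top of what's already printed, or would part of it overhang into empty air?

Compare the two slices. At z = 1.9: the cube (footprint 25×28) is included at this height (area 700.00 mm²); the cone at (-0.5, 3.5) is absent (z outside [2, 21]); Combining (union): only the 25×28 cube is present, so the union is just that shape — area = 700.00 mm². At z = 15.7: the cube (footprint 25×28) is included at this height (area 700.00 mm²); the cone at (-0.5, 3.5) (r1=9→r2=7.5) has section circumradius 7.918 here — a regular 16-gon (area = (16/2)·7.918²·sin(360°/16) = 191.96 mm²); Merging all regions: the regions partially overlap — summed areas 891.96 mm² minus the doubly-counted overlap 68.75 mm² gives 823.21 mm² — area = 823.21 mm². Checking containment: at z = 15.7 the cross-section extends beyond the z = 1.9 cross-section by about 123.21 mm².

part overhangs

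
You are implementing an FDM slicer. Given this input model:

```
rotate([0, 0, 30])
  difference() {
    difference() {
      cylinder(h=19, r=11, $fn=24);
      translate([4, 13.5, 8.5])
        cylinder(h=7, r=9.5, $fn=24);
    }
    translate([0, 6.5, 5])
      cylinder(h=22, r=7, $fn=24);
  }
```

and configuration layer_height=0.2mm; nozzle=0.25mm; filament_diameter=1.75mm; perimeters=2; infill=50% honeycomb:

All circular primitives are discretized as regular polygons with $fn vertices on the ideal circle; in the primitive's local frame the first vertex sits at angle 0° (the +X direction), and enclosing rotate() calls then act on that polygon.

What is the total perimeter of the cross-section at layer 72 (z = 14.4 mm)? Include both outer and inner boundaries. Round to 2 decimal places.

At z = 14.4 mm: the r=11 cylinder contributes a regular 24-gon of circumradius 11 (perimeter = 2·24·11.000·sin(180°/24) = 68.92 mm); the r=9.5 cylinder at (4, 13.5) gives a regular 24-gon of circumradius 9.5 (constant along its height) (perimeter = 2·24·9.500·sin(180°/24) = 59.52 mm); Taking the first minus the rest: starting from the r=11 cylinder, the r=9.5 cylinder at (4, 13.5) partially overlaps it — only the 63.86 mm² overlap (of its 280.30 mm²) is removed, clipping the outline — boundary = 69.70 mm; the r=7 cylinder at (0, 6.5) gives a regular 24-gon of circumradius 7 (constant along its height) (perimeter = 2·24·7.000·sin(180°/24) = 43.86 mm); After the difference (first − rest): starting from the result so far, the r=7 cylinder at (0, 6.5) partially overlaps it — only the 68.13 mm² overlap (of its 152.19 mm²) is removed, clipping the outline — boundary = 75.62 mm; (rotated 30° about Z; rotation is an isometry so areas/perimeters/island counts are preserved). Overall, the cross-section is a single solid region. Total boundary length (outer) = 75.62 mm.

75.62 mm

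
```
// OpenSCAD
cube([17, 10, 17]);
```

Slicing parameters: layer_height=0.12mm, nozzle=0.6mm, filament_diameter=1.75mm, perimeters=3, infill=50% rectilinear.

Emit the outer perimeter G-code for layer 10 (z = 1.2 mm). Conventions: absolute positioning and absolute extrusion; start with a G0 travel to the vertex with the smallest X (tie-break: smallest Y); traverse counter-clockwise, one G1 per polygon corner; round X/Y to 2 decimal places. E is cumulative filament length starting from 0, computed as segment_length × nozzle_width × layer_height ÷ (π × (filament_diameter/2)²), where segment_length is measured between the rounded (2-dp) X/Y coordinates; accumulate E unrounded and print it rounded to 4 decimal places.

G0 X0.00 Y0.00 Z1.20
G1 X17.00 Y0.00 E0.5089
G1 X17.00 Y10.00 E0.8082
G1 X0.00 Y10.00 E1.3171
G1 X0.00 Y0.00 E1.6164

At z = 1.2 mm: the cube is present — its section is the full 17×10 rectangle. The outline is a single polygon with 4 vertices. Extrusion per mm of travel: 0.6 × 0.12 / (π × 0.875²) = 0.029934. Accumulating E over each segment gives final E = 1.6164.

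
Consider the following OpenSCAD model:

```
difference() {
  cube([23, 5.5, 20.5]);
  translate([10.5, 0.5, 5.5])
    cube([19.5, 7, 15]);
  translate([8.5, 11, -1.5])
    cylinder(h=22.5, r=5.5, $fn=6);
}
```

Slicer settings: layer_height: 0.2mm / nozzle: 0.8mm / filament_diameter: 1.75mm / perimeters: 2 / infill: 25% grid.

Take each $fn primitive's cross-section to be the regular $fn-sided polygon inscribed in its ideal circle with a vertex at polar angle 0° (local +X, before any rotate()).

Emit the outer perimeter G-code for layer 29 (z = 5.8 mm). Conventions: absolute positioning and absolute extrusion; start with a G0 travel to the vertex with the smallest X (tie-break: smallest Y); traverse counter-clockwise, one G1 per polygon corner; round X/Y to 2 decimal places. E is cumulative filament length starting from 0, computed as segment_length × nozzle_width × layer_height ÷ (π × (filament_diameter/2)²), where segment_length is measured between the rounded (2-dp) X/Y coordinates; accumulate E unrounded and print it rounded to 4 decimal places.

At z = 5.8 mm: the cube is present — its section is the full 23×5.5 rectangle; the 19.5×7 cube at (10.5, 0.5) contributes its full rectangle; the r=5.5 cylinder at (8.5, 11) contributes a regular 6-gon of circumradius 5.5; After the difference (first − rest): starting from the 23×5.5 cube, the 19.5×7 cube at (10.5, 0.5) partially overlaps it — only the 62.50 mm² overlap (of its 136.50 mm²) is removed, clipping the outline; the r=5.5 cylinder at (8.5, 11) misses the remaining region (no effect) — 1 connected region. The outline is a single polygon with 6 vertices. Extrusion per mm of travel: 0.8 × 0.2 / (π × 0.875²) = 0.066520. Accumulating E over each segment gives final E = 3.7917.

G0 X0.00 Y0.00 Z5.80
G1 X23.00 Y0.00 E1.5300
G1 X23.00 Y0.50 E1.5632
G1 X10.50 Y0.50 E2.3947
G1 X10.50 Y5.50 E2.7273
G1 X0.00 Y5.50 E3.4258
G1 X0.00 Y0.00 E3.7917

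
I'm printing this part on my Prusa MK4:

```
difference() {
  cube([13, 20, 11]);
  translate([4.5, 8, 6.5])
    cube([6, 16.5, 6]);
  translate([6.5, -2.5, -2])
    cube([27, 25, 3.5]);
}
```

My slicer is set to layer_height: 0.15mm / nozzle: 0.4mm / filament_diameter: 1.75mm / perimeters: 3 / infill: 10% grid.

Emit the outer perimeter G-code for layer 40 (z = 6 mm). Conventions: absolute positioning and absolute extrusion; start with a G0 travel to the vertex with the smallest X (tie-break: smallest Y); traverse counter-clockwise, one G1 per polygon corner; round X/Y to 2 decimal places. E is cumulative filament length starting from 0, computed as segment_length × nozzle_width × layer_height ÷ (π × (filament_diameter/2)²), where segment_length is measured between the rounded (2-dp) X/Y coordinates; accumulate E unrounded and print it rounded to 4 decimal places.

G0 X0.00 Y0.00 Z6.00
G1 X13.00 Y0.00 E0.3243
G1 X13.00 Y20.00 E0.8232
G1 X0.00 Y20.00 E1.1475
G1 X0.00 Y0.00 E1.6464

At z = 6 mm: the cube is present — its section is the full 13×20 rectangle; the cube at (4.5, 8) is not intersected at this z (z outside [6.5, 12.5]); the cube at (6.5, -2.5) is not intersected at this z (z outside [-2, 1.5]); After the difference (first − rest): none of the subtracted shapes is present at this height, so the 13×20 cube is unchanged — 1 connected region. The outline is a single polygon with 4 vertices. Extrusion per mm of travel: 0.4 × 0.15 / (π × 0.875²) = 0.024945. Accumulating E over each segment gives final E = 1.6464.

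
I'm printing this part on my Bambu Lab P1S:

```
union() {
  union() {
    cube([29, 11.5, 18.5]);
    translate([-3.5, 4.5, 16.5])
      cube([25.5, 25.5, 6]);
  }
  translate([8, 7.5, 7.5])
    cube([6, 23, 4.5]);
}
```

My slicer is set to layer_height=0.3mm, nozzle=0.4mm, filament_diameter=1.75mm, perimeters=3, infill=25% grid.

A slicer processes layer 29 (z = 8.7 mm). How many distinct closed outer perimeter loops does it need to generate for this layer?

1

At z = 8.7 mm: the cube is present — its section is the full 29×11.5 rectangle; the cube at (-3.5, 4.5) is not intersected at this z (z outside [16.5, 22.5]); Taking the union: only the 29×11.5 cube is present, so the union is just that shape — 1 connected region; the cube at (8, 7.5) is present — its section is the full 6×23 rectangle; Taking the union: the regions partially overlap (shared area 24.00 mm²), so overlapping operands fuse into one piece — 1 connected region. The result has 1 disconnected region.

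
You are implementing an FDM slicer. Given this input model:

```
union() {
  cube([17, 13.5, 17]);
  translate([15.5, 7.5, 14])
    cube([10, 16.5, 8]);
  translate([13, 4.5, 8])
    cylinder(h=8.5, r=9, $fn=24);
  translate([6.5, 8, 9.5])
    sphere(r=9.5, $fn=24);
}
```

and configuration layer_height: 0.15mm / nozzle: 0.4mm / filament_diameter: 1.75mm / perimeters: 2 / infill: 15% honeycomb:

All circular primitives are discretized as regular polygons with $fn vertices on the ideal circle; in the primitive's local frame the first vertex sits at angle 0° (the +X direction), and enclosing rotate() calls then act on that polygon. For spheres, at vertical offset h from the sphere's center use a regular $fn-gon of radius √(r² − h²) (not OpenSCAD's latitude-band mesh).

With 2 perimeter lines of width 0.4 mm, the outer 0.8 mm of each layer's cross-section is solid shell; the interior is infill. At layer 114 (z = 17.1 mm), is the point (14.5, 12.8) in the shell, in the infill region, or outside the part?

At z = 17.1 mm: the cube is not intersected at this z (z outside [0, 17]); the cube at (15.5, 7.5) is present — its section is the full 10×16.5 rectangle; the cylinder at (13, 4.5) is not intersected at this z (z outside [8, 16.5]); the r=9.5 sphere at (6.5, 8) slices to a regular 24-gon of circumradius 5.700 (√(r²−h²) with h=7.6 from center); Combining (union): the 2 present regions are separate (no shared area or edge), so areas and boundary lengths simply add and each stays a separate island — 2 connected regions. Overall, the cross-section has 2 separate islands. The nearest boundary edge runs (15.50, 7.50)→(15.50, 24.00); distance from the point to it = 1.00 mm. The point is not inside any of the regions above, so it lies outside the cross-section (1.00 mm from the nearest boundary).

outside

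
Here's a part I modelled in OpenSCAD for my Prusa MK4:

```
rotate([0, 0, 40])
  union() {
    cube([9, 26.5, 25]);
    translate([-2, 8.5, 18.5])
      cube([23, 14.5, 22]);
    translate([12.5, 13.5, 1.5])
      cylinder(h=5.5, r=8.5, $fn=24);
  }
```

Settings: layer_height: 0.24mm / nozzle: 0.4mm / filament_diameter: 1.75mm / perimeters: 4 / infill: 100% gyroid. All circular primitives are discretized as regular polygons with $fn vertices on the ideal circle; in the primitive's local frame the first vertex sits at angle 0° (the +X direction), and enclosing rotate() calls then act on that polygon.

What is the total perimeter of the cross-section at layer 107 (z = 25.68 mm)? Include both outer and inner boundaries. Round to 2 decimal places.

At z = 25.68 mm: the cube is not intersected at this z (z outside [0, 25]); the cube at (-2, 8.5) (footprint 23×14.5) is included at this height (perimeter 75.00 mm); the cylinder at (12.5, 13.5) does not reach this height (z outside [1.5, 7]); Merging all regions: only the 23×14.5 cube at (-2, 8.5) is present, so the union is just that shape — boundary = 75.00 mm; (whole slice rotated 40° about Z — lengths, areas and connectivity unchanged). Overall, the cross-section is a single solid region. Total boundary length (outer) = 75.00 mm.

75.00 mm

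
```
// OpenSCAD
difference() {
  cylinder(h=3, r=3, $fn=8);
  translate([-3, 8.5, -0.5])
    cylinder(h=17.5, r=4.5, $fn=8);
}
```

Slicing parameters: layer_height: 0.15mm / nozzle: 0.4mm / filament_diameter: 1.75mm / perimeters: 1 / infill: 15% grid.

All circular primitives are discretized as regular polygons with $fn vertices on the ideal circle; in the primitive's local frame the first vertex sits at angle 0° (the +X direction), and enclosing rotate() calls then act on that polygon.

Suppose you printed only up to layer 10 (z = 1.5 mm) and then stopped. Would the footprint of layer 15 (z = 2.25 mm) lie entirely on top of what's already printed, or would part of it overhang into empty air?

Compare the two slices. At z = 1.5: the r=3 cylinder gives a regular 8-gon of circumradius 3 (constant along its height) (area = (8/2)·3.000²·sin(360°/8) = 25.46 mm²); the r=4.5 cylinder at (-3, 8.5) contributes a regular 8-gon of circumradius 4.5 (area = (8/2)·4.500²·sin(360°/8) = 57.28 mm²); Taking the first minus the rest: starting from the r=3 cylinder (25.46 mm²), the r=4.5 cylinder at (-3, 8.5) misses the remaining region (no effect) — area = 25.46 mm². At z = 2.25: the cylinder: section is a regular 8-gon, circumradius r=3 (area = (8/2)·3.000²·sin(360°/8) = 25.46 mm²); the cylinder at (-3, 8.5): section is a regular 8-gon, circumradius r=4.5 (area = (8/2)·4.500²·sin(360°/8) = 57.28 mm²); Taking the first minus the rest: starting from the r=3 cylinder (25.46 mm²), the r=4.5 cylinder at (-3, 8.5) misses the remaining region (no effect) — area = 25.46 mm². Checking containment: the cross-section at z = 2.25 is a subset of the cross-section at z = 1.5.

entirely on top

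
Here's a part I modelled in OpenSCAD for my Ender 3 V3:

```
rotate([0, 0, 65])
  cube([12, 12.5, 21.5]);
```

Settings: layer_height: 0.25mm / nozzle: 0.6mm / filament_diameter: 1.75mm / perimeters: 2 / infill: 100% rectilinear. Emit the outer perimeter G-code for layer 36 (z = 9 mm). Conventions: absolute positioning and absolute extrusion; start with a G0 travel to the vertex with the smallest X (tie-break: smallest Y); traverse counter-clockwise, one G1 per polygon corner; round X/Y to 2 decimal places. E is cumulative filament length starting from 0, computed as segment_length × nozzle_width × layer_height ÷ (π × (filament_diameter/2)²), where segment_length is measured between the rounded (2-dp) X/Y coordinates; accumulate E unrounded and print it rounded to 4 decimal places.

At z = 9 mm: the cube (footprint 12×12.5) is included at this height; (rotated 65° about Z; rotation is an isometry so areas/perimeters/island counts are preserved). The outline is a single polygon with 4 vertices. Extrusion per mm of travel: 0.6 × 0.25 / (π × 0.875²) = 0.062363. Accumulating E over each segment gives final E = 3.0562.

G0 X-11.33 Y5.28 Z9.00
G1 X0.00 Y0.00 E0.7795
G1 X5.07 Y10.88 E1.5281
G1 X-6.26 Y16.16 E2.3076
G1 X-11.33 Y5.28 E3.0562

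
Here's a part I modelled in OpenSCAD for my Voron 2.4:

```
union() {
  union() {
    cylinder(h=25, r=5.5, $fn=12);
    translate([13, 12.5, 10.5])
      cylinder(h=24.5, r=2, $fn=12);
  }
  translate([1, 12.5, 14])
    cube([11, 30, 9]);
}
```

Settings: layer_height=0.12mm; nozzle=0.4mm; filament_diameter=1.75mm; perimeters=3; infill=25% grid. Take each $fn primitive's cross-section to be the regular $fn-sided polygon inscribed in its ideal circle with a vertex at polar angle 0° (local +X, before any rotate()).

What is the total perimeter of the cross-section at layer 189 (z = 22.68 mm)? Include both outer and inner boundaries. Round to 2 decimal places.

123.78 mm

At z = 22.68 mm: the r=5.5 cylinder contributes a regular 12-gon of circumradius 5.5 (perimeter = 2·12·5.500·sin(180°/12) = 34.16 mm); the r=2 cylinder at (13, 12.5) gives a regular 12-gon of circumradius 2 (constant along its height) (perimeter = 2·12·2.000·sin(180°/12) = 12.42 mm); Merging all regions: the 2 present regions are separate (no shared area or edge), so areas and boundary lengths simply add and each stays a separate island — boundary = 46.59 mm; the 11×30 cube at (1, 12.5) contributes its full rectangle (perimeter 82.00 mm); Taking the union: the regions partially overlap (shared area 1.13 mm²), so the edge portions inside another operand are dropped and the merged outline is re-measured after clipping — boundary = 123.78 mm. Overall, the cross-section has 2 separate islands. Total boundary length (outer) = 123.78 mm.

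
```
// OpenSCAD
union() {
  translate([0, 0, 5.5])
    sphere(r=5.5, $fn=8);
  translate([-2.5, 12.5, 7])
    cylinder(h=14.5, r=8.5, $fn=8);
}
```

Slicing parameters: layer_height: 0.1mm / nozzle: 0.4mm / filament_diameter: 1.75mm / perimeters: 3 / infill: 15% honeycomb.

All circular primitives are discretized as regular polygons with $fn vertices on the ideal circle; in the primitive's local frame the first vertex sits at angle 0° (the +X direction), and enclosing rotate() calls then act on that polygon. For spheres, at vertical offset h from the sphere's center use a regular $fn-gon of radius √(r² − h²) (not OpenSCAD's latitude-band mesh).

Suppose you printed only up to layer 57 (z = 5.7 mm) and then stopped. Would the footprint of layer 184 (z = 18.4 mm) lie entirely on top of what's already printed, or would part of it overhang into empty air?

Compare the two slices. At z = 5.7: the r=5.5 sphere contributes a regular 8-gon of circumradius √(5.5²−0.2²) = 5.496 (area = (8/2)·5.496²·sin(360°/8) = 85.45 mm²); the cylinder at (-2.5, 12.5) is not intersected at this z (z outside [7, 21.5]); Merging all regions: only the r=5.5 sphere is present, so the union is just that shape — area = 85.45 mm². At z = 18.4: the sphere does not reach this height (|z−center|=12.900 > r=5.5); the cylinder at (-2.5, 12.5): section is a regular 8-gon, circumradius r=8.5 (area = (8/2)·8.500²·sin(360°/8) = 204.35 mm²); Taking the union: only the r=8.5 cylinder at (-2.5, 12.5) is present, so the union is just that shape — area = 204.35 mm². Checking containment: at z = 18.4 the cross-section extends beyond the z = 5.7 cross-section by about 202.95 mm².

part overhangs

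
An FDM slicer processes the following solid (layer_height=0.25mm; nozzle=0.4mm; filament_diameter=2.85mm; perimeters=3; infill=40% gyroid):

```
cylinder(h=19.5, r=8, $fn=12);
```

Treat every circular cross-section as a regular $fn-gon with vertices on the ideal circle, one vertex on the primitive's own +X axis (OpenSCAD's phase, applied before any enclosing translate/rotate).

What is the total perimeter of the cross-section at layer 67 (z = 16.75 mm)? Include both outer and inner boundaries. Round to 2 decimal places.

49.69 mm

At z = 16.75 mm: the r=8 cylinder contributes a regular 12-gon of circumradius 8 (perimeter = 2·12·8.000·sin(180°/12) = 49.69 mm). Overall, the cross-section is a single solid region. Total boundary length (outer) = 49.69 mm.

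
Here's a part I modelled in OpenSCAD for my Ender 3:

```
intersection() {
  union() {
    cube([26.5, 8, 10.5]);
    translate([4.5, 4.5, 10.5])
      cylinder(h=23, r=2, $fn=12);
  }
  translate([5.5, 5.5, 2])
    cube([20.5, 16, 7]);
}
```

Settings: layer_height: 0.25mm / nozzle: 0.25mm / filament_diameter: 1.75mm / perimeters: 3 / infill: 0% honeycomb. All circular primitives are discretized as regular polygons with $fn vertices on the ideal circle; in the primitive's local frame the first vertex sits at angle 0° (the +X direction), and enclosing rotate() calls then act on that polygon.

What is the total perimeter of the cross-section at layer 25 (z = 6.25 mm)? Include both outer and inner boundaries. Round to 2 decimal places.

46.00 mm

At z = 6.25 mm: the cube is present — its section is the full 26.5×8 rectangle (perimeter 69.00 mm); the cylinder at (4.5, 4.5) is not intersected at this z (z outside [10.5, 33.5]); Combining (union): only the 26.5×8 cube is present, so the union is just that shape — boundary = 69.00 mm; the cube at (5.5, 5.5) (footprint 20.5×16) is included at this height (perimeter 73.00 mm); Taking the intersection: the 20.5×16 cube at (5.5, 5.5) partially overlaps the result so far; clipping to the common part keeps 51.25 mm² — boundary = 46.00 mm. Overall, the cross-section is a single solid region. Total boundary length (outer) = 46.00 mm.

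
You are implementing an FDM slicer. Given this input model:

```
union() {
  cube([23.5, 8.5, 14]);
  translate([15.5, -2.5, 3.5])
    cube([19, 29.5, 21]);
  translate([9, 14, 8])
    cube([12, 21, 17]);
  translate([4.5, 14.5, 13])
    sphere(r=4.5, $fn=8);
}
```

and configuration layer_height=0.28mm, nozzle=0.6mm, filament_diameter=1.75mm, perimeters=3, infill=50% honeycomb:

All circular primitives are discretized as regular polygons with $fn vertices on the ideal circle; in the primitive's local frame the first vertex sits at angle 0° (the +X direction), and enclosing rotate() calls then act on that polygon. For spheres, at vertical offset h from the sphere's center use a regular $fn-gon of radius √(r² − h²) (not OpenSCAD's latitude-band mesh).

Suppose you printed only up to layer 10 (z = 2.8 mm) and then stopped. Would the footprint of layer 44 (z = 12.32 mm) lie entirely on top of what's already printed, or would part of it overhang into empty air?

Compare the two slices. At z = 2.8: the cube is present — its section is the full 23.5×8.5 rectangle (area 199.75 mm²); the cube at (15.5, -2.5) is not intersected at this z (z outside [3.5, 24.5]); the cube at (9, 14) is absent (z outside [8, 25]); the sphere at (4.5, 14.5) is absent (|z−center|=10.200 > r=4.5); Merging all regions: only the 23.5×8.5 cube is present, so the union is just that shape — area = 199.75 mm². At z = 12.32: the cube is present — its section is the full 23.5×8.5 rectangle (area 199.75 mm²); the 19×29.5 cube at (15.5, -2.5) contributes its full rectangle (area 560.50 mm²); the cube at (9, 14) (footprint 12×21) is included at this height (area 252.00 mm²); the sphere at (4.5, 14.5): section is a regular 8-gon, circumradius = √(r²−h²) = √(4.5²−0.68²) = 4.448 (area = (8/2)·4.448²·sin(360°/8) = 55.97 mm²); Combining (union): the regions partially overlap — summed areas 1068.22 mm² minus the doubly-counted overlap 139.50 mm² gives 928.72 mm² — area = 928.72 mm². Checking containment: at z = 12.32 the cross-section extends beyond the z = 2.8 cross-section by about 728.97 mm².

part overhangs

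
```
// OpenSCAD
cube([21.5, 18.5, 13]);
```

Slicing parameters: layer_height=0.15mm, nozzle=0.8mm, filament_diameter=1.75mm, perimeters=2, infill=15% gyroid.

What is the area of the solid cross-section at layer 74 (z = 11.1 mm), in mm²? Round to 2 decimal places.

397.75 mm²

At z = 11.1 mm: the cube is present — its section is the full 21.5×18.5 rectangle (area 397.75 mm²). Overall, the cross-section is a single solid region. Net area = 397.75 mm².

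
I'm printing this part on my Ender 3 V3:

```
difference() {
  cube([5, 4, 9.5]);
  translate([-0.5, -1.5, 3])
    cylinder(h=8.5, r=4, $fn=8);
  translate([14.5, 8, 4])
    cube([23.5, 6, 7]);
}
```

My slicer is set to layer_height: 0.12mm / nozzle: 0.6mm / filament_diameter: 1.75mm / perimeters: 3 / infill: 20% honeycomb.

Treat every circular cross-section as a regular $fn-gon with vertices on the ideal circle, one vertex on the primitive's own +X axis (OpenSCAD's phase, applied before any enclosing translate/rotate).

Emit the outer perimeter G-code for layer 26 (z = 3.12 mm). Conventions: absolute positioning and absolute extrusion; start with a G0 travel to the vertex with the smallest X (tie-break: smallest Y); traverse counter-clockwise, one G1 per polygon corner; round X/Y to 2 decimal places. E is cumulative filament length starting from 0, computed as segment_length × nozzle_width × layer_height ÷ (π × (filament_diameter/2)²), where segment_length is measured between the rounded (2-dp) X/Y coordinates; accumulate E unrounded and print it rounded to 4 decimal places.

G0 X0.00 Y2.29 Z3.12
G1 X2.33 Y1.33 E0.0754
G1 X2.88 Y0.00 E0.1185
G1 X5.00 Y0.00 E0.1820
G1 X5.00 Y4.00 E0.3017
G1 X0.00 Y4.00 E0.4514
G1 X0.00 Y2.29 E0.5026

At z = 3.12 mm: the 5×4 cube contributes its full rectangle; the r=4 cylinder at (-0.5, -1.5) contributes a regular 8-gon of circumradius 4; the cube at (14.5, 8) is absent (z outside [4, 11]); After the difference (first − rest): starting from the 5×4 cube, the r=4 cylinder at (-0.5, -1.5) partially overlaps it — only the 4.58 mm² overlap (of its 45.25 mm²) is removed, clipping the outline — 1 connected region. The outline is a single polygon with 6 vertices. Extrusion per mm of travel: 0.6 × 0.12 / (π × 0.875²) = 0.029934. Accumulating E over each segment gives final E = 0.5026.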